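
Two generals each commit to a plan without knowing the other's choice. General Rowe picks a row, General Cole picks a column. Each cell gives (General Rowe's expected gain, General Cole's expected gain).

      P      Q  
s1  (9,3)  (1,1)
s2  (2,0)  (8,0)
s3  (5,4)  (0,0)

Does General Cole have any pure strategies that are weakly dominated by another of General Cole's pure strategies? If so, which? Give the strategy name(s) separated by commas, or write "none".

Nothing dominates P: Q at s1 (3>1).
P weakly dominates Q — s1: 3>1, s2: 0=0, s3: 4>0.

Q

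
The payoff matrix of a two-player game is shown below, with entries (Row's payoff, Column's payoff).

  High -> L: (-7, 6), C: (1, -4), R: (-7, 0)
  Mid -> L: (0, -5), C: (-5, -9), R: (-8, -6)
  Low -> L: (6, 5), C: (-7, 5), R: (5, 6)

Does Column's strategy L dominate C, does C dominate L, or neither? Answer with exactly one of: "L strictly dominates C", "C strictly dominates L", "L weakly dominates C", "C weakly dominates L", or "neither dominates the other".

Compare L to C across every action of Row: High: 6>-4, Mid: -5>-9, Low: 5=5.
L is at least as good everywhere and strictly better somewhere (tied only at Low), so L weakly but not strictly dominates C.

L weakly dominates C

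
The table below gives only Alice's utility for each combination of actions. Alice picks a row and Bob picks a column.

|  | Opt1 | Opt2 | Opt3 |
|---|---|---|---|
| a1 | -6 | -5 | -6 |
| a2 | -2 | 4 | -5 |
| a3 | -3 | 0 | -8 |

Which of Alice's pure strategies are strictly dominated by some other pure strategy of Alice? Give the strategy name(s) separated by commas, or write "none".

a1, a3

a1: dominated, since a2 does at least as well everywhere (Opt1: -2>-6, Opt2: 4>-5, Opt3: -5>-6).
Nothing dominates a2: a1 at Opt1 (-2>-6); a3 at Opt1 (-2>-3).
a2 strictly dominates a3 — Opt1: -2>-3, Opt2: 4>0, Opt3: -5>-8.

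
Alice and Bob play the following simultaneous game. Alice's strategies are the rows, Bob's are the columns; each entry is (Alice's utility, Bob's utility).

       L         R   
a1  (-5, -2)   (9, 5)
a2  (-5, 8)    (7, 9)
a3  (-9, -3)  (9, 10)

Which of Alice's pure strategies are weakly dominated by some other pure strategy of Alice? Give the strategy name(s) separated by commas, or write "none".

a2, a3

a1 is not dominated — it holds its own against a2 at R (9>7); a3 at L (-5>-9).
a2: dominated, since a1 does at least as well everywhere (L: -5=-5, R: 9>7).
a3 is weakly dominated by a1 (L: -5>-9, R: 9=9).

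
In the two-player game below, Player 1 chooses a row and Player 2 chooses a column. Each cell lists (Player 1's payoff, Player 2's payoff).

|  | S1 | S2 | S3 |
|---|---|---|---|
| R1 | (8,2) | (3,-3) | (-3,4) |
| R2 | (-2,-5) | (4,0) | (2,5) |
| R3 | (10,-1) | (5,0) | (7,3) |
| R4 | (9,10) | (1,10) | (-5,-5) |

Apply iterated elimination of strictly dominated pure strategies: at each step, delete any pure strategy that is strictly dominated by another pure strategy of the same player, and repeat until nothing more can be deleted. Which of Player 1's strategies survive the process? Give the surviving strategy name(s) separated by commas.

Row R1 is eliminated: R3 beats it against every remaining column (S1: 10>8, S2: 5>3, S3: 7>-3).
For Player 1, R3 strictly dominates R2 on the remaining columns (S1: 10>-2, S2: 5>4, S3: 7>2); eliminate R2.
Player 1's strategy R4 is strictly dominated by R3 (S1: 10>9, S2: 5>1, S3: 7>-5) and is removed.
Column S1 is eliminated: S2 beats it against every remaining row (R3: 0>-1).
Column S2 is eliminated: S3 beats it against every remaining row (R3: 3>0).
Among the remaining strategies, none is strictly dominated by another pure strategy of the same player, so the elimination stops.
Surviving strategies — Player 1: {R3}; Player 2: {S3}.

R3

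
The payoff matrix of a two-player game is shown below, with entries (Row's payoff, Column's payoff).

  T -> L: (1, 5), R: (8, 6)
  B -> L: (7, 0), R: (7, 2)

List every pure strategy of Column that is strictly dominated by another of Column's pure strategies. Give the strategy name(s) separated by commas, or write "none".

R strictly dominates L — T: 6>5, B: 2>0.
Nothing dominates R: L at T (6>5).

L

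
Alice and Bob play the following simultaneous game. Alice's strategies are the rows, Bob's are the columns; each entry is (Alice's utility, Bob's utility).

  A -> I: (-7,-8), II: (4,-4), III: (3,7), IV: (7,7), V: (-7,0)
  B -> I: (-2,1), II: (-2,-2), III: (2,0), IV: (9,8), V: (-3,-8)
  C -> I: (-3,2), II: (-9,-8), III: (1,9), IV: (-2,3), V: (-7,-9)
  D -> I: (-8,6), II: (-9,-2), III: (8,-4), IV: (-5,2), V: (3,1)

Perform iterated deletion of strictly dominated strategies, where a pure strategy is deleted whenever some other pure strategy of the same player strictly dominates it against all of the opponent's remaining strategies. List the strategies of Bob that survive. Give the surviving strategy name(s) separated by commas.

I, III, IV

For Alice, B strictly dominates C on the remaining columns (I: -2>-3, II: -2>-9, III: 2>1, IV: 9>-2, V: -3>-7); eliminate C.
Column II is eliminated: IV beats it against every remaining row (A: 7>-4, B: 8>-2, D: 2>-2).
Bob's strategy V is strictly dominated by IV (A: 7>0, B: 8>-8, D: 2>1) and is removed.
Among the remaining strategies, none is strictly dominated by another pure strategy of the same player, so the elimination stops.
Surviving strategies — Alice: {A, B, D}; Bob: {I, III, IV}.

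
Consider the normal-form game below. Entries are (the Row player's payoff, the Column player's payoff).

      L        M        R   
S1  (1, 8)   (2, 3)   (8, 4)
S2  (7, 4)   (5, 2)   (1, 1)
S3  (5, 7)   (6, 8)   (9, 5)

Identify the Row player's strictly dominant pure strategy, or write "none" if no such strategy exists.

none

S1 fails to dominate S2 at L (1<7).
S2 fails to dominate S1 at R (1<8).
S3 fails to dominate S2 at L (5<7).
No single strategy dominates all the others.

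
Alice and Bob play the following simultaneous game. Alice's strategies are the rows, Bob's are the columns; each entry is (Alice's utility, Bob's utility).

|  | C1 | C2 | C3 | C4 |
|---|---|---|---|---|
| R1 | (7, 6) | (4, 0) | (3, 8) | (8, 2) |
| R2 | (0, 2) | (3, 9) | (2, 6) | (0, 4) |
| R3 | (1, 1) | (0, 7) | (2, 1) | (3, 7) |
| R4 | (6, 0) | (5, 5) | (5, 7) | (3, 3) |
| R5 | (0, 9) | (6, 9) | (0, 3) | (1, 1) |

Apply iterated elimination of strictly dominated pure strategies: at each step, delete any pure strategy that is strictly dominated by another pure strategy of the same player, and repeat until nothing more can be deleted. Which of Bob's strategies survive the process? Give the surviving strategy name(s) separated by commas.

C1, C2, C3

Alice's strategy R2 is strictly dominated by R1 (C1: 7>0, C2: 4>3, C3: 3>2, C4: 8>0) and is removed.
Alice's strategy R3 is strictly dominated by R1 (C1: 7>1, C2: 4>0, C3: 3>2, C4: 8>3) and is removed.
For Bob, C3 strictly dominates C4 on the remaining rows (R1: 8>2, R4: 7>3, R5: 3>1); eliminate C4.
Among the remaining strategies, none is strictly dominated by another pure strategy of the same player, so the elimination stops.
Surviving strategies — Alice: {R1, R4, R5}; Bob: {C1, C2, C3}.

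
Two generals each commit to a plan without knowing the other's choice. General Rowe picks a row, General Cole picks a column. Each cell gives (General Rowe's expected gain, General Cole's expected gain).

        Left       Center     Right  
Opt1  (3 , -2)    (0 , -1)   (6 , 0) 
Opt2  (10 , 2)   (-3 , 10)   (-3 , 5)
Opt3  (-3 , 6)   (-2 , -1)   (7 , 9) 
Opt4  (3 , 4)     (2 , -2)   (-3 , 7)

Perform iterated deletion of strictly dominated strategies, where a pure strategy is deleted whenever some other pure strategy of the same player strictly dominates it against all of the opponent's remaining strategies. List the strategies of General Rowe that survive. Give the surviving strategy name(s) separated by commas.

Opt3

Column Left is eliminated: Right beats it against every remaining row (Opt1: 0>-2, Opt2: 5>2, Opt3: 9>6, Opt4: 7>4).
General Rowe's strategy Opt2 is strictly dominated by Opt1 (Center: 0>-3, Right: 6>-3) and is removed.
For General Cole, Right strictly dominates Center on the remaining rows (Opt1: 0>-1, Opt3: 9>-1, Opt4: 7>-2); eliminate Center.
Row Opt1 is eliminated: Opt3 beats it against every remaining column (Right: 7>6).
General Rowe's strategy Opt4 is strictly dominated by Opt3 (Right: 7>-3) and is removed.
Among the remaining strategies, none is strictly dominated by another pure strategy of the same player, so the elimination stops.
Surviving strategies — General Rowe: {Opt3}; General Cole: {Right}.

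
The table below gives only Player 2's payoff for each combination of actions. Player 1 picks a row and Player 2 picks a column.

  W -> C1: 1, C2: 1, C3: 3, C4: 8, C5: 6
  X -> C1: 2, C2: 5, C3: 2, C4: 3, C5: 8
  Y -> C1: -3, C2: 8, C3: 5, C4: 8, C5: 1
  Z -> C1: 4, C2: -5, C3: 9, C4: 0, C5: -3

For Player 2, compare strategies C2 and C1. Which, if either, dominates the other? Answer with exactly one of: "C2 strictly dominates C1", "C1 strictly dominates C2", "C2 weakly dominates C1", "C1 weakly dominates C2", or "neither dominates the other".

C2's payoffs vs C1's, by Player 1's action — W: 1=1, X: 5>2, Y: 8>-3, Z: -5<4.
C2 does better at X, Y but worse at Z; neither strategy dominates the other.

neither dominates the other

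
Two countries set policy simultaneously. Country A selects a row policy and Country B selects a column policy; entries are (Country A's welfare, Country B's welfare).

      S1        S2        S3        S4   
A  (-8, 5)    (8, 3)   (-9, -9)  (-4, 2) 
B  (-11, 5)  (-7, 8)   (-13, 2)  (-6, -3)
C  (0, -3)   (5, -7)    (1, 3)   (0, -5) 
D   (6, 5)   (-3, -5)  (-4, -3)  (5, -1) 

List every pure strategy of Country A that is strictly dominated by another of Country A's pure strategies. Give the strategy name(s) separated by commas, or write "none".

Nothing dominates A: B at S1 (-8>-11); C at S2 (8>5); D at S2 (8>-3).
B is strictly dominated by A (S1: -8>-11, S2: 8>-7, S3: -9>-13, S4: -4>-6).
C is not dominated — it holds its own against A at S1 (0>-8); B at S1 (0>-11); D at S2 (5>-3).
Nothing dominates D: A at S1 (6>-8); B at S1 (6>-11); C at S1 (6>0).

B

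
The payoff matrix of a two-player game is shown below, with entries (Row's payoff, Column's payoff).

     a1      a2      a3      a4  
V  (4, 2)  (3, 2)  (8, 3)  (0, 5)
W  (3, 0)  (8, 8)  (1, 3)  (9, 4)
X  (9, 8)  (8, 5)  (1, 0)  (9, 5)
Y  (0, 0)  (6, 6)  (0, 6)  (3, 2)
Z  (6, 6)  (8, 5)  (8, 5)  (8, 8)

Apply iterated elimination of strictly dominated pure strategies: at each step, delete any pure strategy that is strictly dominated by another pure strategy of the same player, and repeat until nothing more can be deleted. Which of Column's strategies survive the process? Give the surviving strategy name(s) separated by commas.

a1, a2, a4

Row's strategy Y is strictly dominated by W (a1: 3>0, a2: 8>6, a3: 1>0, a4: 9>3) and is removed.
Column's strategy a3 is strictly dominated by a4 (V: 5>3, W: 4>3, X: 5>0, Z: 8>5) and is removed.
Row's strategy V is strictly dominated by X (a1: 9>4, a2: 8>3, a4: 9>0) and is removed.
Among the remaining strategies, none is strictly dominated by another pure strategy of the same player, so the elimination stops.
Surviving strategies — Row: {W, X, Z}; Column: {a1, a2, a4}.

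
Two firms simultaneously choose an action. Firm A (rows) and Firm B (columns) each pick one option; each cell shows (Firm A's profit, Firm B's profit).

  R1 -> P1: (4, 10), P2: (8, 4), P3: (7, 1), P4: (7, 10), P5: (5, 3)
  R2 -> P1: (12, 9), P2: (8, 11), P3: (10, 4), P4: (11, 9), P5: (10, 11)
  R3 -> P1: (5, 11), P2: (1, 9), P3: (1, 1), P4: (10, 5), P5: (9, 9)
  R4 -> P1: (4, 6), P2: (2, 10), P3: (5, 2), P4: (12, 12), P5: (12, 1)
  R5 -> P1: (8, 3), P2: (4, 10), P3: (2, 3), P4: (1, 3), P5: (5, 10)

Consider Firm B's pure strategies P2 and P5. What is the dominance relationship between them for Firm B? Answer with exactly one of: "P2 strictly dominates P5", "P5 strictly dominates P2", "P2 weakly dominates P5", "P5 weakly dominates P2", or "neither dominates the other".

P2's payoffs vs P5's, by Firm A's action — R1: 4>3, R2: 11=11, R3: 9=9, R4: 10>1, R5: 10=10.
P2 is at least as good everywhere and strictly better somewhere (tied only at R2, R3, R5), so P2 weakly but not strictly dominates P5.

P2 weakly dominates P5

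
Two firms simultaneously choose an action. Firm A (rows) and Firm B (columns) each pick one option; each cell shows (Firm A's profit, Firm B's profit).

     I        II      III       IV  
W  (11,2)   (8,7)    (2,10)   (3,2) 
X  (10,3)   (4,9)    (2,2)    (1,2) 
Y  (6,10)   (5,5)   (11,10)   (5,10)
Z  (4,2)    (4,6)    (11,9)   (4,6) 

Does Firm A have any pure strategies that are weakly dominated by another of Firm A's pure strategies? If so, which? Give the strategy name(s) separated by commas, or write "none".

W is not dominated — it holds its own against X at I (11>10); Y at I (11>6); Z at I (11>4).
X is weakly dominated by W (I: 11>10, II: 8>4, III: 2=2, IV: 3>1).
Y is not dominated — it holds its own against W at III (11>2); X at II (5>4); Z at I (6>4).
Z is weakly dominated by Y (I: 6>4, II: 5>4, III: 11=11, IV: 5>4).

X, Z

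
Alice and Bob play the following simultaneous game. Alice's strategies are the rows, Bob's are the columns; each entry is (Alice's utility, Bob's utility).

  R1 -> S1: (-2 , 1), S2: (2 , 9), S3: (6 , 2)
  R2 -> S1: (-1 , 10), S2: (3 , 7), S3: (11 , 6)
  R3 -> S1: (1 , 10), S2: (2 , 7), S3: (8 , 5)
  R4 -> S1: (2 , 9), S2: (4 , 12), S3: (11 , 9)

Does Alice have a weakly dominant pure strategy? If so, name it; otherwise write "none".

R4 vs R1: S1: 2>-2, S2: 4>2, S3: 11>6.
R4 vs R2: S1: 2>-1, S2: 4>3, S3: 11=11.
R4 vs R3: S1: 2>1, S2: 4>2, S3: 11>8.
R4 is at least as good as every other strategy against every opponent action, so it is weakly dominant.

R4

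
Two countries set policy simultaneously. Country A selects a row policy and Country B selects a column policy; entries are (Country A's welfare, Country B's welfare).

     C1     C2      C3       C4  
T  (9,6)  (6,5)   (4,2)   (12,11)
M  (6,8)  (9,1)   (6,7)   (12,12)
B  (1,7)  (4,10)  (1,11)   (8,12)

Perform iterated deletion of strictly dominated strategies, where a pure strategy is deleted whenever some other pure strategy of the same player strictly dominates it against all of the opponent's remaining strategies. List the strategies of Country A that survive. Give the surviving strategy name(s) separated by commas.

T, M

Row B is eliminated: T beats it against every remaining column (C1: 9>1, C2: 6>4, C3: 4>1, C4: 12>8).
Country B's strategy C1 is strictly dominated by C4 (T: 11>6, M: 12>8) and is removed.
Country B's strategy C2 is strictly dominated by C4 (T: 11>5, M: 12>1) and is removed.
For Country B, C4 strictly dominates C3 on the remaining rows (T: 11>2, M: 12>7); eliminate C3.
Among the remaining strategies, none is strictly dominated by another pure strategy of the same player, so the elimination stops.
Surviving strategies — Country A: {T, M}; Country B: {C4}.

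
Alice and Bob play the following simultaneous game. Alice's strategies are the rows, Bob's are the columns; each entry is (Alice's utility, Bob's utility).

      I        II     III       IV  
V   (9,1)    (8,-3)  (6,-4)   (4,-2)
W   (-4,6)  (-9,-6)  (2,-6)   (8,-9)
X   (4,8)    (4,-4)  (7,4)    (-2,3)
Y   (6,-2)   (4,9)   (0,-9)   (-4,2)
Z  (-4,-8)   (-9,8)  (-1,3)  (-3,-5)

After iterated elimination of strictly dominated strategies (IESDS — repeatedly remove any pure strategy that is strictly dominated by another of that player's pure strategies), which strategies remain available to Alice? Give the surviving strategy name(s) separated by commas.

Alice's strategy Y is strictly dominated by V (I: 9>6, II: 8>4, III: 6>0, IV: 4>-4) and is removed.
Alice's strategy Z is strictly dominated by V (I: 9>-4, II: 8>-9, III: 6>-1, IV: 4>-3) and is removed.
For Bob, I strictly dominates II on the remaining rows (V: 1>-3, W: 6>-6, X: 8>-4); eliminate II.
Bob's strategy III is strictly dominated by I (V: 1>-4, W: 6>-6, X: 8>4) and is removed.
For Alice, V strictly dominates X on the remaining columns (I: 9>4, IV: 4>-2); eliminate X.
Bob's strategy IV is strictly dominated by I (V: 1>-2, W: 6>-9) and is removed.
For Alice, V strictly dominates W on the remaining columns (I: 9>-4); eliminate W.
Among the remaining strategies, none is strictly dominated by another pure strategy of the same player, so the elimination stops.
Surviving strategies — Alice: {V}; Bob: {I}.

V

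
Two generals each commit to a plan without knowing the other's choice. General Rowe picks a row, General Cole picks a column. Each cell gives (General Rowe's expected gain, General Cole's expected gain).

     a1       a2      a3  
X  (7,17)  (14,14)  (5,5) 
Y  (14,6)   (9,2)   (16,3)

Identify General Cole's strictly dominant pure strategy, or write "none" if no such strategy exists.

a1 vs a2: X: 17>14, Y: 6>2.
a1 vs a3: X: 17>5, Y: 6>3.
a1 strictly beats every other strategy against every opponent action, so it is strictly dominant.

a1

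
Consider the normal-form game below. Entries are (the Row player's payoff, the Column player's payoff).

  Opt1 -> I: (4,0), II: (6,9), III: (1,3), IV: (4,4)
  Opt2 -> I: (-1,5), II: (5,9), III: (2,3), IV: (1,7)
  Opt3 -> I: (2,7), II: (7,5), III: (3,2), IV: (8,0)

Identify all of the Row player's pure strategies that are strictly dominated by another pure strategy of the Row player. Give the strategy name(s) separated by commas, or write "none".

Opt2

Opt1 is not dominated — it holds its own against Opt2 at I (4>-1); Opt3 at I (4>2).
Opt3 strictly dominates Opt2 — I: 2>-1, II: 7>5, III: 3>2, IV: 8>1.
Opt3 is not dominated — it holds its own against Opt1 at II (7>6); Opt2 at I (2>-1).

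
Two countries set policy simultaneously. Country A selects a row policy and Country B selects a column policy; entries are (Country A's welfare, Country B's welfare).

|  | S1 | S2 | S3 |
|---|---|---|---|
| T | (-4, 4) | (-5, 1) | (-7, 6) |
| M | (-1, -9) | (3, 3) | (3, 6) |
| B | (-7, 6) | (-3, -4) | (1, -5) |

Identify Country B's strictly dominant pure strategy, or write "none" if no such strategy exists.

S1 fails to dominate S2 at M (-9<3).
S2 fails to dominate S1 at T (1<4).
S3 fails to dominate S1 at B (-5<6).
No single strategy dominates all the others.

none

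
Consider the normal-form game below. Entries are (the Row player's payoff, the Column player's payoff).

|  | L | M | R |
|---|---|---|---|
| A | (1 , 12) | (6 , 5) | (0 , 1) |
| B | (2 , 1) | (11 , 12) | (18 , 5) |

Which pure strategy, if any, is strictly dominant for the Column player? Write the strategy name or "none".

L fails to dominate M at B (1<12).
M fails to dominate L at A (5<12).
R fails to dominate L at A (1<12).
No single strategy dominates all the others.

none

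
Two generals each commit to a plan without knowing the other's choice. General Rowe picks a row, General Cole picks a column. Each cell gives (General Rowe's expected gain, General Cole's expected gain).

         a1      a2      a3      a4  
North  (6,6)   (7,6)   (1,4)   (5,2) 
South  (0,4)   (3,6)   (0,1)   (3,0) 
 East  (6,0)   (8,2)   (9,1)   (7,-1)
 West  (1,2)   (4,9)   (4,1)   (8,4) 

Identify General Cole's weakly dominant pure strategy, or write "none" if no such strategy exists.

a2

a2 vs a1: North: 6=6, South: 6>4, East: 2>0, West: 9>2.
a2 vs a3: North: 6>4, South: 6>1, East: 2>1, West: 9>1.
a2 vs a4: North: 6>2, South: 6>0, East: 2>-1, West: 9>4.
a2 is at least as good as every other strategy against every opponent action, so it is weakly dominant.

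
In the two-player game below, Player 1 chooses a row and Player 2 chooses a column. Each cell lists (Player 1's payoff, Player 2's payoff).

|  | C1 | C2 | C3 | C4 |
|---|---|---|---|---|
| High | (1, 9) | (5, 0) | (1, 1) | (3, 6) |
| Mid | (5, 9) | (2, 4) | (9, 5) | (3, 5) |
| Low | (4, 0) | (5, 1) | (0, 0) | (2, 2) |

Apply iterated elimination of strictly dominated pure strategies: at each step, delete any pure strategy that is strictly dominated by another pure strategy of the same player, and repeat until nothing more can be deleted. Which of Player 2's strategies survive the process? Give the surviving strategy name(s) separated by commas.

Player 2's strategy C2 is strictly dominated by C4 (High: 6>0, Mid: 5>4, Low: 2>1) and is removed.
For Player 1, Mid strictly dominates Low on the remaining columns (C1: 5>4, C3: 9>0, C4: 3>2); eliminate Low.
For Player 2, C1 strictly dominates C3 on the remaining rows (High: 9>1, Mid: 9>5); eliminate C3.
Column C4 is eliminated: C1 beats it against every remaining row (High: 9>6, Mid: 9>5).
Row High is eliminated: Mid beats it against every remaining column (C1: 5>1).
Among the remaining strategies, none is strictly dominated by another pure strategy of the same player, so the elimination stops.
Surviving strategies — Player 1: {Mid}; Player 2: {C1}.

C1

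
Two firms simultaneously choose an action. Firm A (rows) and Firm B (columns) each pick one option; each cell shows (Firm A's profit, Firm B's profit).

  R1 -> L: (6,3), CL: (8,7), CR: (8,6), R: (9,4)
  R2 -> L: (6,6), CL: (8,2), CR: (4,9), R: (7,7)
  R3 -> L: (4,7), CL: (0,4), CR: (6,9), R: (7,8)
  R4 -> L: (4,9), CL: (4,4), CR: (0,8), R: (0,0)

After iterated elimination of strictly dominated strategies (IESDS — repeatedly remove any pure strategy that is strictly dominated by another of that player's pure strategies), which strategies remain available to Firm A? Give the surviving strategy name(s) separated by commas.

Row R3 is eliminated: R1 beats it against every remaining column (L: 6>4, CL: 8>0, CR: 8>6, R: 9>7).
Firm A's strategy R4 is strictly dominated by R1 (L: 6>4, CL: 8>4, CR: 8>0, R: 9>0) and is removed.
Column L is eliminated: CR beats it against every remaining row (R1: 6>3, R2: 9>6).
Firm B's strategy R is strictly dominated by CR (R1: 6>4, R2: 9>7) and is removed.
Among the remaining strategies, none is strictly dominated by another pure strategy of the same player, so the elimination stops.
Surviving strategies — Firm A: {R1, R2}; Firm B: {CL, CR}.

R1, R2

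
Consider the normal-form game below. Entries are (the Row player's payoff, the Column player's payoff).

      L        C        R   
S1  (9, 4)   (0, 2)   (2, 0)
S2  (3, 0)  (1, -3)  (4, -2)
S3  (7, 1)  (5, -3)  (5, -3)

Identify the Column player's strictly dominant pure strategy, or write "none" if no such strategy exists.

L

L vs C: S1: 4>2, S2: 0>-3, S3: 1>-3.
L vs R: S1: 4>0, S2: 0>-2, S3: 1>-3.
L strictly beats every other strategy against every opponent action, so it is strictly dominant.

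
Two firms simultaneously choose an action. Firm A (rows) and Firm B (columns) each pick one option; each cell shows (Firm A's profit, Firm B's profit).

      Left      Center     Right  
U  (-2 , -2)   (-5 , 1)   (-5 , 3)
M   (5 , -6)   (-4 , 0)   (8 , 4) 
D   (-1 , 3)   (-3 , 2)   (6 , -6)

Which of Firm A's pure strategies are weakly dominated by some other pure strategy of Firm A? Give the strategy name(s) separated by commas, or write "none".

U

U is weakly dominated by M (Left: 5>-2, Center: -4>-5, Right: 8>-5).
Nothing dominates M: U at Left (5>-2); D at Left (5>-1).
D: no other strategy beats it everywhere (U at Left (-1>-2); M at Center (-3>-4)).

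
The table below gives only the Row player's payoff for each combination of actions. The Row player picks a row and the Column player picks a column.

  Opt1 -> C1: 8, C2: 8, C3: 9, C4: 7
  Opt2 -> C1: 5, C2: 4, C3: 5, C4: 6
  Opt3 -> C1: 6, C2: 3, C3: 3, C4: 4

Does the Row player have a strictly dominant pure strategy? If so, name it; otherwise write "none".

Opt1 vs Opt2: C1: 8>5, C2: 8>4, C3: 9>5, C4: 7>6.
Opt1 vs Opt3: C1: 8>6, C2: 8>3, C3: 9>3, C4: 7>4.
Opt1 strictly beats every other strategy against every opponent action, so it is strictly dominant.

Opt1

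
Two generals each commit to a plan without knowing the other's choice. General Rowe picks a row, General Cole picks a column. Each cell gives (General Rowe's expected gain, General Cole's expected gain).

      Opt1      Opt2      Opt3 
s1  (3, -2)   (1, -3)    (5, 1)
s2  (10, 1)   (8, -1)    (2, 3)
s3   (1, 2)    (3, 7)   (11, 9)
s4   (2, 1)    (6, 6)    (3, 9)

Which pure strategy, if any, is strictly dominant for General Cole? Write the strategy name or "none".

Opt3 vs Opt1: s1: 1>-2, s2: 3>1, s3: 9>2, s4: 9>1.
Opt3 vs Opt2: s1: 1>-3, s2: 3>-1, s3: 9>7, s4: 9>6.
Opt3 strictly beats every other strategy against every opponent action, so it is strictly dominant.

Opt3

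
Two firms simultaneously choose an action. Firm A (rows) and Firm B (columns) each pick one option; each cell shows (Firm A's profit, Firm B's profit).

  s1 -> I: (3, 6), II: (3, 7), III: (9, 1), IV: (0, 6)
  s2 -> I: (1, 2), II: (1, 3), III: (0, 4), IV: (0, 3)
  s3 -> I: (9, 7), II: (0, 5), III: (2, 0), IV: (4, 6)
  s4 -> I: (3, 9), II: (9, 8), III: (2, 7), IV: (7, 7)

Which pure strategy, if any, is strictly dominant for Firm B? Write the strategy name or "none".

I fails to dominate II at s1 (6<7).
II fails to dominate I at s3 (5<7).
III fails to dominate I at s1 (1<6).
IV fails to dominate I at s1 (6=6).
No single strategy dominates all the others.

none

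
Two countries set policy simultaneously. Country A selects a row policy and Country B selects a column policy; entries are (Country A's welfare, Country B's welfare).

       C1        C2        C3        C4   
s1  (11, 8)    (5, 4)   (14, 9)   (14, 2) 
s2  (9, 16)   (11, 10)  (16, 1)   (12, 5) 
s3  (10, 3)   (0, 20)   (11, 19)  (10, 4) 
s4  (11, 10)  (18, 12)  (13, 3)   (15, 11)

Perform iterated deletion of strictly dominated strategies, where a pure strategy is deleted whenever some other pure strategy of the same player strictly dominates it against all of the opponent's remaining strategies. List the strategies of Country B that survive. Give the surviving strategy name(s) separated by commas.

Country A's strategy s3 is strictly dominated by s1 (C1: 11>10, C2: 5>0, C3: 14>11, C4: 14>10) and is removed.
Country B's strategy C4 is strictly dominated by C2 (s1: 4>2, s2: 10>5, s4: 12>11) and is removed.
Among the remaining strategies, none is strictly dominated by another pure strategy of the same player, so the elimination stops.
Surviving strategies — Country A: {s1, s2, s4}; Country B: {C1, C2, C3}.

C1, C2, C3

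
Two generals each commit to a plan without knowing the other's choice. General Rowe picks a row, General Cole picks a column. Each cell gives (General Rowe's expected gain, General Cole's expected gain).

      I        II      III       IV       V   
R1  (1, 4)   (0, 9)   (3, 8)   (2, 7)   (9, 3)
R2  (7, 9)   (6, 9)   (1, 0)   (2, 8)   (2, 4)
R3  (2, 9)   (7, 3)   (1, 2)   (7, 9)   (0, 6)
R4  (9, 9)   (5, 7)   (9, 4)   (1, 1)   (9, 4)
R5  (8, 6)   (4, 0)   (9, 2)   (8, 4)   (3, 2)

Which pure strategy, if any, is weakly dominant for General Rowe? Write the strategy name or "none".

R1 fails to dominate R2 at I (1<7).
R2 fails to dominate R1 at III (1<3).
R3 fails to dominate R1 at III (1<3).
R4 fails to dominate R1 at IV (1<2).
R5 fails to dominate R1 at V (3<9).
No single strategy dominates all the others.

none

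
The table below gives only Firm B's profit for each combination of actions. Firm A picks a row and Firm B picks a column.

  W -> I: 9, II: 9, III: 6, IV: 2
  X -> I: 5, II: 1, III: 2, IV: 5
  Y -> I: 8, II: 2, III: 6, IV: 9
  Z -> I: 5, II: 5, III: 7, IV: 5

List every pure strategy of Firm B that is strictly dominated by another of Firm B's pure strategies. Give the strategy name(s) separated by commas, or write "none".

I: no other strategy beats it everywhere (II at W (9=9); III at W (9>6); IV at W (9>2)).
Nothing dominates II: I at W (9=9); III at W (9>6); IV at W (9>2).
III: no other strategy beats it everywhere (I at Z (7>5); II at X (2>1); IV at W (6>2)).
IV: no other strategy beats it everywhere (I at X (5=5); II at X (5>1); III at X (5>2)).

none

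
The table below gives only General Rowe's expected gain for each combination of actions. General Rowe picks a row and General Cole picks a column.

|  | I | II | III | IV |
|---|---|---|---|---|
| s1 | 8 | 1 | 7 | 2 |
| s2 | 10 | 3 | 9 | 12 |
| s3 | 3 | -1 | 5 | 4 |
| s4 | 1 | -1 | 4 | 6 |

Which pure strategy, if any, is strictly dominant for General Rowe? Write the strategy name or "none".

s2

s2 vs s1: I: 10>8, II: 3>1, III: 9>7, IV: 12>2.
s2 vs s3: I: 10>3, II: 3>-1, III: 9>5, IV: 12>4.
s2 vs s4: I: 10>1, II: 3>-1, III: 9>4, IV: 12>6.
s2 strictly beats every other strategy against every opponent action, so it is strictly dominant.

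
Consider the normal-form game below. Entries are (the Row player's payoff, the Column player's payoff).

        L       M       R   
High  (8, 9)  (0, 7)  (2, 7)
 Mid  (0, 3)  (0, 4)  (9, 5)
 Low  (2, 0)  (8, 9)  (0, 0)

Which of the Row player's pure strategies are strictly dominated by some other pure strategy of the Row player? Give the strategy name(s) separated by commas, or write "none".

none

Nothing dominates High: Mid at L (8>0); Low at L (8>2).
Mid: no other strategy beats it everywhere (High at M (0=0); Low at R (9>0)).
Nothing dominates Low: High at M (8>0); Mid at L (2>0).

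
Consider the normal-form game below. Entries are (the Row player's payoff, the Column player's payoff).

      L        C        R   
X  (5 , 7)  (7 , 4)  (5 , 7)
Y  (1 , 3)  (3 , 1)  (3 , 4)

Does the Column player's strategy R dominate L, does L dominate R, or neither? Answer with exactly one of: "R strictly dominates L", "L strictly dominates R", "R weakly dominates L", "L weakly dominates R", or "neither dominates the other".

Compare R to L across each opponent action: X: 7=7, Y: 4>3.
R is at least as good everywhere and strictly better somewhere (tied only at X), so R weakly but not strictly dominates L.

R weakly dominates L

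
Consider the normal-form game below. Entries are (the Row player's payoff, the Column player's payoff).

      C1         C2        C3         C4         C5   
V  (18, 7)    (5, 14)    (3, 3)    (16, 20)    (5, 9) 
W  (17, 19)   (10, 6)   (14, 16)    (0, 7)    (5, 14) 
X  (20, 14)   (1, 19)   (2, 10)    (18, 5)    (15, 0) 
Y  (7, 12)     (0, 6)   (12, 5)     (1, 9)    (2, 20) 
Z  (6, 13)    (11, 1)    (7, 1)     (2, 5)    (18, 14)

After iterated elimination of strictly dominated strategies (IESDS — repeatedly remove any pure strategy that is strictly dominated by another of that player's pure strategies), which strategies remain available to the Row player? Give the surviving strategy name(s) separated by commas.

Column C3 is eliminated: C1 beats it against every remaining row (V: 7>3, W: 19>16, X: 14>10, Y: 12>5, Z: 13>1).
The Row player's strategy Y is strictly dominated by V (C1: 18>7, C2: 5>0, C4: 16>1, C5: 5>2) and is removed.
Among the remaining strategies, none is strictly dominated by another pure strategy of the same player, so the elimination stops.
Surviving strategies — the Row player: {V, W, X, Z}; the Column player: {C1, C2, C4, C5}.

V, W, X, Z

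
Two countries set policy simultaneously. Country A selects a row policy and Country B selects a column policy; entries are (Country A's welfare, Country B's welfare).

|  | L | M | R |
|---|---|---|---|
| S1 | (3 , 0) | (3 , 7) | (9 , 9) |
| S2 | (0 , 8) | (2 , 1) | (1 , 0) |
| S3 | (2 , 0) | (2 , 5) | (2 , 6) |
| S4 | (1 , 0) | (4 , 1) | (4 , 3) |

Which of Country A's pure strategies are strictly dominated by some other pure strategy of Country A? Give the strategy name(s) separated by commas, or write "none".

Nothing dominates S1: S2 at L (3>0); S3 at L (3>2); S4 at L (3>1).
S2 is strictly dominated by S1 (L: 3>0, M: 3>2, R: 9>1).
S3: dominated, since S1 does at least as well everywhere (L: 3>2, M: 3>2, R: 9>2).
S4 is not dominated — it holds its own against S1 at M (4>3); S2 at L (1>0); S3 at M (4>2).

S2, S3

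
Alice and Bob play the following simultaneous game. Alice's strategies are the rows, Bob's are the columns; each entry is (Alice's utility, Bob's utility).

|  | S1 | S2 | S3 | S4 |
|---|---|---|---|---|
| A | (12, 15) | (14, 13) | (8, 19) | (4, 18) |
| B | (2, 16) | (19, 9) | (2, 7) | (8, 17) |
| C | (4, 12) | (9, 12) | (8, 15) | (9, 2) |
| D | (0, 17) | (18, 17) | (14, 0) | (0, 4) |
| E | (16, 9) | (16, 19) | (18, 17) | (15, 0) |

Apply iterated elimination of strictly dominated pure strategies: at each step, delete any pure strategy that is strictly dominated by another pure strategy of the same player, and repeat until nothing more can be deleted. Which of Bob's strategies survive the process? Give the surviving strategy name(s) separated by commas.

S1, S2, S4

Alice's strategy A is strictly dominated by E (S1: 16>12, S2: 16>14, S3: 18>8, S4: 15>4) and is removed.
Row C is eliminated: E beats it against every remaining column (S1: 16>4, S2: 16>9, S3: 18>8, S4: 15>9).
For Bob, S2 strictly dominates S3 on the remaining rows (B: 9>7, D: 17>0, E: 19>17); eliminate S3.
Row D is eliminated: B beats it against every remaining column (S1: 2>0, S2: 19>18, S4: 8>0).
Among the remaining strategies, none is strictly dominated by another pure strategy of the same player, so the elimination stops.
Surviving strategies — Alice: {B, E}; Bob: {S1, S2, S4}.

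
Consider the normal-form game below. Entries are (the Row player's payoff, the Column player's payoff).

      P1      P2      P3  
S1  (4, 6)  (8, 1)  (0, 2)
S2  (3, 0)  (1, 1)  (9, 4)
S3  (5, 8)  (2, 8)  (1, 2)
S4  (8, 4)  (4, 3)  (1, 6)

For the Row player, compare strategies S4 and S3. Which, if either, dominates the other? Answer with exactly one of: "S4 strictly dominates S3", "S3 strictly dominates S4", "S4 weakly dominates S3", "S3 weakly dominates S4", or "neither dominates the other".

S4's payoffs vs S3's, by the Column player's action — P1: 8>5, P2: 4>2, P3: 1=1.
S4 is at least as good everywhere and strictly better somewhere (tied only at P3), so S4 weakly but not strictly dominates S3.

S4 weakly dominates S3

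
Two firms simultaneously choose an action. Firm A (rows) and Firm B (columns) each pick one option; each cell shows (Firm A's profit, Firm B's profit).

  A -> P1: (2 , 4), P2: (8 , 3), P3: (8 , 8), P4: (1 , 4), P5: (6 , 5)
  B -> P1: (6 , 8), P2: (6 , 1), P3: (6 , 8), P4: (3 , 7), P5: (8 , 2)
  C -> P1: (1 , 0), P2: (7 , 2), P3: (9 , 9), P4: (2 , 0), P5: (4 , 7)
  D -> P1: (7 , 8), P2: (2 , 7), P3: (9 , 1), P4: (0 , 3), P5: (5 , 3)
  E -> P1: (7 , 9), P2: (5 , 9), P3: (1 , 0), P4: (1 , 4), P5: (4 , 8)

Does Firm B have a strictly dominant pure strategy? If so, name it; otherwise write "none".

P1 fails to dominate P2 at C (0<2).
P2 fails to dominate P1 at A (3<4).
P3 fails to dominate P1 at B (8=8).
P4 fails to dominate P1 at A (4=4).
P5 fails to dominate P1 at B (2<8).
No single strategy dominates all the others.

none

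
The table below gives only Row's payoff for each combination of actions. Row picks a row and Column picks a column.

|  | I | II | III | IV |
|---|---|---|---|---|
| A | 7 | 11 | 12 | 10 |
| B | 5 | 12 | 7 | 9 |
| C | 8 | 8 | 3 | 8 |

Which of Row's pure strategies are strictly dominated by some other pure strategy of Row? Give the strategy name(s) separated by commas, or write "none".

none

A: no other strategy beats it everywhere (B at I (7>5); C at II (11>8)).
B: no other strategy beats it everywhere (A at II (12>11); C at II (12>8)).
C is not dominated — it holds its own against A at I (8>7); B at I (8>5).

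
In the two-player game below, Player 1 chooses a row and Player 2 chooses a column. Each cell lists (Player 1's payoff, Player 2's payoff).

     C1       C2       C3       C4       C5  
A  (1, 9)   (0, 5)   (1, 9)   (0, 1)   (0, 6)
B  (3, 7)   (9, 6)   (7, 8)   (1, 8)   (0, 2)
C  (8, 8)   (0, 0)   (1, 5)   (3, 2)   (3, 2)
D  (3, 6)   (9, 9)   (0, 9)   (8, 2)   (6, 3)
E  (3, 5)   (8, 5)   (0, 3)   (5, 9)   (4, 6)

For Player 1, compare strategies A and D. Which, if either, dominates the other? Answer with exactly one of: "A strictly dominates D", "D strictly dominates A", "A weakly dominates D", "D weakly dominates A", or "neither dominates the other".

neither dominates the other

Compare A to D across each choice by Player 2: C1: 1<3, C2: 0<9, C3: 1>0, C4: 0<8, C5: 0<6.
A does better at C3 but worse at C1, C2, C4, C5; neither strategy dominates the other.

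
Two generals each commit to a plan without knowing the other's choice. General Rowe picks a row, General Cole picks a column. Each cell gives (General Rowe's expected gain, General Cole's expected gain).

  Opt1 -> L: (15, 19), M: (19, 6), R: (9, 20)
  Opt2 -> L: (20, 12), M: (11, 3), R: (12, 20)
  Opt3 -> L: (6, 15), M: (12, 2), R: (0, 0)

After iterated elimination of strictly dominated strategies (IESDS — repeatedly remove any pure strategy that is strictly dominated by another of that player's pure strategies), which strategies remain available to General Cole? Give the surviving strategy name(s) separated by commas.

For General Rowe, Opt1 strictly dominates Opt3 on the remaining columns (L: 15>6, M: 19>12, R: 9>0); eliminate Opt3.
General Cole's strategy L is strictly dominated by R (Opt1: 20>19, Opt2: 20>12) and is removed.
Column M is eliminated: R beats it against every remaining row (Opt1: 20>6, Opt2: 20>3).
General Rowe's strategy Opt1 is strictly dominated by Opt2 (R: 12>9) and is removed.
Among the remaining strategies, none is strictly dominated by another pure strategy of the same player, so the elimination stops.
Surviving strategies — General Rowe: {Opt2}; General Cole: {R}.

R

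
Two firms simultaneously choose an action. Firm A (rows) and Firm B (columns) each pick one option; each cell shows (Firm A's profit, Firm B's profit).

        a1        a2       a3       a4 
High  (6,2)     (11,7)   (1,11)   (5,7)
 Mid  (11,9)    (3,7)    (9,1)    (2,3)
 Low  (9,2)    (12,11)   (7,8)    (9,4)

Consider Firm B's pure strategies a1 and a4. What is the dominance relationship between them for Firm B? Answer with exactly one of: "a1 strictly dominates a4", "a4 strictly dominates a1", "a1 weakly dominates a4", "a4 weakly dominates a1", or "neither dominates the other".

neither dominates the other

Compare a1 to a4 across every action of Firm A: High: 2<7, Mid: 9>3, Low: 2<4.
a1 does better at Mid but worse at High, Low; neither strategy dominates the other.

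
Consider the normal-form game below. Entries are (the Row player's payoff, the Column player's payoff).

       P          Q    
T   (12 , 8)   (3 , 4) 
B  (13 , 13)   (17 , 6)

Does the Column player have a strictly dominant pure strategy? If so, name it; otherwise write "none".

P vs Q: T: 8>4, B: 13>6.
P strictly beats every other strategy against every opponent action, so it is strictly dominant.

P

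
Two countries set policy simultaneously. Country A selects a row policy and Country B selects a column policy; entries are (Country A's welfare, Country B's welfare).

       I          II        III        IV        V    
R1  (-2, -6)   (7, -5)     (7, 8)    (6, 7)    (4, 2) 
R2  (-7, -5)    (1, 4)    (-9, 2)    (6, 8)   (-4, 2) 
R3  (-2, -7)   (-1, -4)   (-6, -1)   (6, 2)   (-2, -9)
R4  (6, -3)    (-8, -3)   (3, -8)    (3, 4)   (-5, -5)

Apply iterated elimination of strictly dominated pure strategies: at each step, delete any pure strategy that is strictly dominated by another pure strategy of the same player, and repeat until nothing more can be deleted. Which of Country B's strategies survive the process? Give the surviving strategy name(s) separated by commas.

Country B's strategy I is strictly dominated by IV (R1: 7>-6, R2: 8>-5, R3: 2>-7, R4: 4>-3) and is removed.
Country A's strategy R4 is strictly dominated by R1 (II: 7>-8, III: 7>3, IV: 6>3, V: 4>-5) and is removed.
Country B's strategy II is strictly dominated by IV (R1: 7>-5, R2: 8>4, R3: 2>-4) and is removed.
Country B's strategy V is strictly dominated by IV (R1: 7>2, R2: 8>2, R3: 2>-9) and is removed.
Among the remaining strategies, none is strictly dominated by another pure strategy of the same player, so the elimination stops.
Surviving strategies — Country A: {R1, R2, R3}; Country B: {III, IV}.

III, IV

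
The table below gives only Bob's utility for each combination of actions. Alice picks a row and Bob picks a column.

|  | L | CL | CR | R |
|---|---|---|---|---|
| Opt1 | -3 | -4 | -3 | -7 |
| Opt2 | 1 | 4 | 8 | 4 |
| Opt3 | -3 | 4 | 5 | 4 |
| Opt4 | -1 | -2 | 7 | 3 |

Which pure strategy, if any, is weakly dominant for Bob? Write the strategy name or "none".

CR vs L: Opt1: -3=-3, Opt2: 8>1, Opt3: 5>-3, Opt4: 7>-1.
CR vs CL: Opt1: -3>-4, Opt2: 8>4, Opt3: 5>4, Opt4: 7>-2.
CR vs R: Opt1: -3>-7, Opt2: 8>4, Opt3: 5>4, Opt4: 7>3.
CR is at least as good as every other strategy against every opponent action, so it is weakly dominant.

CR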